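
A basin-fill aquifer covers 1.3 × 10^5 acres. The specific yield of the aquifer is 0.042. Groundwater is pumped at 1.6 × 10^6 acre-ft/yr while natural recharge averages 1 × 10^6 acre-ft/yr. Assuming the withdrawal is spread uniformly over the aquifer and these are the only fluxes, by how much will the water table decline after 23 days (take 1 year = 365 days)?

Δh ≈ 2.11 m

A = 1.3 × 10^5 acres = 5.261 × 10^8 m²
Net abstraction = 1.6 × 10^6 − 1 × 10^6 = 6 × 10^5 acre-ft/yr
Q_net = 6 × 10^5 acre-ft/yr = 2.028 × 10^6 m³/d
ΔV = Q × t = 2.028 × 10^6 m³/d × 23 d = 4.664 × 10^7 m³
Δh = ΔV / (Sy × A) = 4.664 × 10^7 / (0.042 × 5.261 × 10^8) = 2.111 m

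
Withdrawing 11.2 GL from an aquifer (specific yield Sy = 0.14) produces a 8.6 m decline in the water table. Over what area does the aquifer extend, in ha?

ΔV = 11.2 GL = 1.12 × 10^7 m³
A = ΔV / (Sy × Δh) = 1.12 × 10^7 / (0.14 × 8.6) = 9.302 × 10^6 m²
A = 9.302 × 10^6 m² = 930.2 ha

A ≈ 930 ha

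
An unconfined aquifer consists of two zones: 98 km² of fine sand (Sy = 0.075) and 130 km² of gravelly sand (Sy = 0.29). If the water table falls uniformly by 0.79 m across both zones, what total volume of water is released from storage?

ΔV ≈ 3.56 × 10^7 m³

A₁ = 98 km² = 9.8 × 10^7 m²; A₂ = 130 km² = 1.3 × 10^8 m²
ΔV₁ = 0.075 × 9.8 × 10^7 × 0.79 = 5.806 × 10^6 m³
ΔV₂ = 0.29 × 1.3 × 10^8 × 0.79 = 2.978 × 10^7 m³
ΔV = ΔV₁ + ΔV₂ = 3.559 × 10^7 m³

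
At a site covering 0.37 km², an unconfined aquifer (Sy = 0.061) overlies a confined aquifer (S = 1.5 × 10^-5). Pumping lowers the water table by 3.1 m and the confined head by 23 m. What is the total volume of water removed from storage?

A = 0.37 km² = 3.7 × 10^5 m²
Unconfined: ΔV_u = Sy × A × Δh_u = 0.061 × 3.7 × 10^5 × 3.1 = 69970 m³
Confined: ΔV_c = S × A × Δh_c = 1.5 × 10^-5 × 3.7 × 10^5 × 23 = 127.6 m³
Total ΔV = 69970 + 127.6 = 70090 m³

ΔV ≈ 70100 m³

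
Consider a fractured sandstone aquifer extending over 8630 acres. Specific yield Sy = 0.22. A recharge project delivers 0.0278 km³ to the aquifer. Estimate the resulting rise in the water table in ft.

Δh ≈ 11.9 ft

A = 8630 acres = 3.492 × 10^7 m²
ΔV = 0.0278 km³ = 2.78 × 10^7 m³
Δh = ΔV / (Sy × A) = 2.78 × 10^7 m³ / (0.22 × 3.492 × 10^7 m²) = 3.618 m
Δh = 3.618 m = 11.87 ft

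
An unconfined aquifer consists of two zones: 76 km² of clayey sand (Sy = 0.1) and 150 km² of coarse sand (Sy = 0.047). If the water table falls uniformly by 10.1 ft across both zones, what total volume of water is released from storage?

A₁ = 76 km² = 7.6 × 10^7 m²; A₂ = 150 km² = 1.5 × 10^8 m²
Δh = 10.1 ft = 3.078 m
ΔV₁ = 0.1 × 7.6 × 10^7 × 3.078 = 2.34 × 10^7 m³
ΔV₂ = 0.047 × 1.5 × 10^8 × 3.078 = 2.17 × 10^7 m³
ΔV = ΔV₁ + ΔV₂ = 4.51 × 10^7 m³

ΔV ≈ 4.51 × 10^7 m³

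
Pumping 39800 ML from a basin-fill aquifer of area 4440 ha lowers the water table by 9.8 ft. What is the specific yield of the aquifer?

A = 4440 ha = 4.44 × 10^7 m²
Δh = 9.8 ft = 2.987 m
ΔV = 39800 ML = 3.98 × 10^7 m³
Sy = ΔV / (A × Δh) = 3.98 × 10^7 m³ / (4.44 × 10^7 m² × 2.987 m) = 0.3001

Sy ≈ 0.3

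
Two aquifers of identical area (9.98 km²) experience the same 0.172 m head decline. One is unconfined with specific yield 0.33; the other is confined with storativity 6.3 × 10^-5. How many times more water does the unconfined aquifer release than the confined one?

A = 9.98 km² = 9.98 × 10^6 m²
Unconfined: ΔV_u = Sy × A × Δh = 0.33 × 9.98 × 10^6 × 0.172 = 5.665 × 10^5 m³
Confined: ΔV_c = S × A × Δh = 6.3 × 10^-5 × 9.98 × 10^6 × 0.172 = 108.1 m³
Ratio = ΔV_u / ΔV_c = Sy / S = 0.33 / 6.3 × 10^-5 = 5238

ΔV_u / ΔV_c ≈ 5240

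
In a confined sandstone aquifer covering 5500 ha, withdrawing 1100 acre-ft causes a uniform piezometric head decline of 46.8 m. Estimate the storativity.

S ≈ 5.3 × 10^-4

A = 5500 ha = 5.5 × 10^7 m²
ΔV = 1100 acre-ft = 1.357 × 10^6 m³
S = ΔV / (A × Δh) = 1.357 × 10^6 m³ / (5.5 × 10^7 m² × 46.8 m) = 5.271 × 10^-4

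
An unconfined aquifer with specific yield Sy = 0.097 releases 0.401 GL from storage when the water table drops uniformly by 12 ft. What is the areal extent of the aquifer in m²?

A ≈ 1.13 × 10^6 m²

Δh = 12 ft = 3.658 m
ΔV = 0.401 GL = 4.01 × 10^5 m³
A = ΔV / (Sy × Δh) = 4.01 × 10^5 / (0.097 × 3.658) = 1.13 × 10^6 m²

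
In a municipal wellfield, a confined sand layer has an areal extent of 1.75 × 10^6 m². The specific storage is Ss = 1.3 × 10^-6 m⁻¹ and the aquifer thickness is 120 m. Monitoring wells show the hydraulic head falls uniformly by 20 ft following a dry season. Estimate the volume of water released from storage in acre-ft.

ΔV ≈ 1.35 acre-ft

S = Ss × b = 1.3 × 10^-6 m⁻¹ × 120 m = 1.56 × 10^-4
Δh = 20 ft = 6.096 m
ΔV = S × A × Δh = 1.56 × 10^-4 × 1.75 × 10^6 m² × 6.096 m = 1664 m³
ΔV = 1664 m³ = 1.349 acre-ft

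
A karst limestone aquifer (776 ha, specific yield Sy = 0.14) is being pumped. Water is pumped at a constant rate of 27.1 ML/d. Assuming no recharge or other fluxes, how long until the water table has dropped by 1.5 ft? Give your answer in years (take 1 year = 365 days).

t ≈ 0.0502 years

A = 776 ha = 7.76 × 10^6 m²
Δh = 1.5 ft = 0.4572 m
ΔV = Sy × A × Δh = 0.14 × 7.76 × 10^6 × 0.4572 = 4.967 × 10^5 m³
Q = 27.1 ML/d = 27100 m³/d
t = ΔV / Q = 4.967 × 10^5 m³ / 27100 m³/d = 18.33 d
t = 18.33 d ≈ 0.05022 years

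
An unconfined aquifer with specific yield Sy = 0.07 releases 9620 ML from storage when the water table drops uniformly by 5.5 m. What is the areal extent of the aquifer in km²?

ΔV = 9620 ML = 9.62 × 10^6 m³
A = ΔV / (Sy × Δh) = 9.62 × 10^6 / (0.07 × 5.5) = 2.499 × 10^7 m²
A = 2.499 × 10^7 m² = 24.99 km²

A ≈ 25 km²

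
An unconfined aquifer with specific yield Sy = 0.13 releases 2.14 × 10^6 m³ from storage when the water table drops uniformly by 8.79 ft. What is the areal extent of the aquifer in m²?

Δh = 8.79 ft = 2.679 m
A = ΔV / (Sy × Δh) = 2.14 × 10^6 / (0.13 × 2.679) = 6.144 × 10^6 m²

A ≈ 6.14 × 10^6 m²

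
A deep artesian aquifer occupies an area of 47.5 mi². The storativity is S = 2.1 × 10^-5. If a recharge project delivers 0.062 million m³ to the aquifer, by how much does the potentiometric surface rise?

Δh ≈ 24 m

A = 47.5 mi² = 1.23 × 10^8 m²
ΔV = 0.062 million m³ = 62000 m³
Δh = ΔV / (S × A) = 62000 m³ / (2.1 × 10^-5 × 1.23 × 10^8 m²) = 24 m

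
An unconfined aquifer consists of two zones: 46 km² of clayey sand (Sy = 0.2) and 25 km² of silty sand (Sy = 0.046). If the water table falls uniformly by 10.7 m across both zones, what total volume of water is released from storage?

A₁ = 46 km² = 4.6 × 10^7 m²; A₂ = 25 km² = 2.5 × 10^7 m²
ΔV₁ = 0.2 × 4.6 × 10^7 × 10.7 = 9.844 × 10^7 m³
ΔV₂ = 0.046 × 2.5 × 10^7 × 10.7 = 1.23 × 10^7 m³
ΔV = ΔV₁ + ΔV₂ = 1.107 × 10^8 m³

ΔV ≈ 1.11 × 10^8 m³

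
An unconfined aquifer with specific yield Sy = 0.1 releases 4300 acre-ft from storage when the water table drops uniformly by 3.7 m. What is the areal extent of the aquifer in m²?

ΔV = 4300 acre-ft = 5.304 × 10^6 m³
A = ΔV / (Sy × Δh) = 5.304 × 10^6 / (0.1 × 3.7) = 1.434 × 10^7 m²

A ≈ 1.43 × 10^7 m²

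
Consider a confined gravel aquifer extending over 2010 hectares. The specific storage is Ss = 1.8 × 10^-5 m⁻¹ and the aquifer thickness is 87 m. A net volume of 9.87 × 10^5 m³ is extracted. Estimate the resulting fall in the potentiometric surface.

S = Ss × b = 1.8 × 10^-5 m⁻¹ × 87 m = 1.566 × 10^-3
A = 2010 hectares = 2.01 × 10^7 m²
Δh = ΔV / (S × A) = 9.87 × 10^5 m³ / (0.001566 × 2.01 × 10^7 m²) = 31.36 m

Δh ≈ 31.4 m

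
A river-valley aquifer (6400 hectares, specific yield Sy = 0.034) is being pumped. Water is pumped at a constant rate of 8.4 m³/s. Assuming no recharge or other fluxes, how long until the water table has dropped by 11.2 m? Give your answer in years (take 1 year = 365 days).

A = 6400 hectares = 6.4 × 10^7 m²
ΔV = Sy × A × Δh = 0.034 × 6.4 × 10^7 × 11.2 = 2.437 × 10^7 m³
Q = 8.4 m³/s = 7.258 × 10^5 m³/d
t = ΔV / Q = 2.437 × 10^7 m³ / 7.258 × 10^5 m³/d = 33.58 d
t = 33.58 d ≈ 0.092 years

t ≈ 0.092 years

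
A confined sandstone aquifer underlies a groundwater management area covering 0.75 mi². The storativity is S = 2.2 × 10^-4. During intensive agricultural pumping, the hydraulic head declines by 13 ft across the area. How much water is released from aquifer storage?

ΔV ≈ 1690 m³

A = 0.75 mi² = 1.942 × 10^6 m²
Δh = 13 ft = 3.962 m
ΔV = S × A × Δh = 2.2 × 10^-4 × 1.942 × 10^6 m² × 3.962 m = 1693 m³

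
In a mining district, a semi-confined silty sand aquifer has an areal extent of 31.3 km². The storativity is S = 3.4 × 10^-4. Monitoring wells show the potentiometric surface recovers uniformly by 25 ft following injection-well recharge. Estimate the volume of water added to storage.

ΔV ≈ 81100 m³

A = 31.3 km² = 3.13 × 10^7 m²
Δh = 25 ft = 7.62 m
ΔV = S × A × Δh = 3.4 × 10^-4 × 3.13 × 10^7 m² × 7.62 m = 81090 m³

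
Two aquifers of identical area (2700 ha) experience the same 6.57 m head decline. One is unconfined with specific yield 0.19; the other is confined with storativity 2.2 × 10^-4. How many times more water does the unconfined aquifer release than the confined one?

A = 2700 ha = 2.7 × 10^7 m²
Unconfined: ΔV_u = Sy × A × Δh = 0.19 × 2.7 × 10^7 × 6.57 = 3.37 × 10^7 m³
Confined: ΔV_c = S × A × Δh = 2.2 × 10^-4 × 2.7 × 10^7 × 6.57 = 39030 m³
Ratio = ΔV_u / ΔV_c = Sy / S = 0.19 / 2.2 × 10^-4 = 863.6

ΔV_u / ΔV_c ≈ 864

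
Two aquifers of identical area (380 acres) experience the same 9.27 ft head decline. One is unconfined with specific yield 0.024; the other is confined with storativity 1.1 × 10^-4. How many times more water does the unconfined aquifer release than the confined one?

A = 380 acres = 1.538 × 10^6 m²
Δh = 9.27 ft = 2.825 m
Unconfined: ΔV_u = Sy × A × Δh = 0.024 × 1.538 × 10^6 × 2.825 = 1.043 × 10^5 m³
Confined: ΔV_c = S × A × Δh = 1.1 × 10^-4 × 1.538 × 10^6 × 2.825 = 478 m³
Ratio = ΔV_u / ΔV_c = Sy / S = 0.024 / 1.1 × 10^-4 = 218.2

ΔV_u / ΔV_c ≈ 218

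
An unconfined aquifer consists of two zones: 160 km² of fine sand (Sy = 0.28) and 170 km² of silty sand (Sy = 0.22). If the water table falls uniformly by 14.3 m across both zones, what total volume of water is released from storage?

A₁ = 160 km² = 1.6 × 10^8 m²; A₂ = 170 km² = 1.7 × 10^8 m²
ΔV₁ = 0.28 × 1.6 × 10^8 × 14.3 = 6.406 × 10^8 m³
ΔV₂ = 0.22 × 1.7 × 10^8 × 14.3 = 5.348 × 10^8 m³
ΔV = ΔV₁ + ΔV₂ = 1.175 × 10^9 m³

ΔV ≈ 1.18 × 10^9 m³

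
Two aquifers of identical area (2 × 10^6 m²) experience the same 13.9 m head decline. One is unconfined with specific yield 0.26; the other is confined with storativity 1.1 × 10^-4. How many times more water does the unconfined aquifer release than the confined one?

ΔV_u / ΔV_c ≈ 2360

Unconfined: ΔV_u = Sy × A × Δh = 0.26 × 2 × 10^6 × 13.9 = 7.228 × 10^6 m³
Confined: ΔV_c = S × A × Δh = 1.1 × 10^-4 × 2 × 10^6 × 13.9 = 3058 m³
Ratio = ΔV_u / ΔV_c = Sy / S = 0.26 / 1.1 × 10^-4 = 2364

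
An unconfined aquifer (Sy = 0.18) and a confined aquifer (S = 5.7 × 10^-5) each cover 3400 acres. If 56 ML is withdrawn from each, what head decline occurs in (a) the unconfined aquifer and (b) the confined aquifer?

A = 3400 acres = 1.376 × 10^7 m²
ΔV = 56 ML = 56000 m³
Unconfined: Δh_u = ΔV/(Sy·A) = 56000/(0.18 × 1.376 × 10^7) = 0.02261 m
Confined: Δh_c = ΔV/(S·A) = 56000/(5.7 × 10^-5 × 1.376 × 10^7) = 71.4 m

Δh_u ≈ 0.0226 m; Δh_c ≈ 71.4 m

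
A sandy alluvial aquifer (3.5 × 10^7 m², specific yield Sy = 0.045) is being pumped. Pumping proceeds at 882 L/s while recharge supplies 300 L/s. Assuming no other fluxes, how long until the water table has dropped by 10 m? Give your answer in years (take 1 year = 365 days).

ΔV = Sy × A × Δh = 0.045 × 3.5 × 10^7 × 10 = 1.575 × 10^7 m³
Net withdrawal = 882 − 300 = 582 L/s = 50280 m³/d
t = ΔV / Q = 1.575 × 10^7 m³ / 50280 m³/d = 313.2 d
t = 313.2 d ≈ 0.8581 years

t ≈ 0.858 years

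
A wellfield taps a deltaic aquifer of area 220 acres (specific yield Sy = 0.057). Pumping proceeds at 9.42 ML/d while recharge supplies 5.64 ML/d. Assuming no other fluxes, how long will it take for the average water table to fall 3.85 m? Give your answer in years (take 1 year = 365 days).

A = 220 acres = 8.903 × 10^5 m²
ΔV = Sy × A × Δh = 0.057 × 8.903 × 10^5 × 3.85 = 1.954 × 10^5 m³
Net withdrawal = 9.42 − 5.64 = 3.78 ML/d = 3780 m³/d
t = ΔV / Q = 1.954 × 10^5 m³ / 3780 m³/d = 51.69 d
t = 51.69 d ≈ 0.1416 years

t ≈ 0.142 years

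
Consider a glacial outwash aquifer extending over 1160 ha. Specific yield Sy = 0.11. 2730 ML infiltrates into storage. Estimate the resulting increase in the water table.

A = 1160 ha = 1.16 × 10^7 m²
ΔV = 2730 ML = 2.73 × 10^6 m³
Δh = ΔV / (Sy × A) = 2.73 × 10^6 m³ / (0.11 × 1.16 × 10^7 m²) = 2.139 m

Δh ≈ 2.14 m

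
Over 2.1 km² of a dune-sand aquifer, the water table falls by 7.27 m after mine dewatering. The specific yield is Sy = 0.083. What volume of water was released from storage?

A = 2.1 km² = 2.1 × 10^6 m²
ΔV = Sy × A × Δh = 0.083 × 2.1 × 10^6 m² × 7.27 m = 1.267 × 10^6 m³

ΔV ≈ 1.27 × 10^6 m³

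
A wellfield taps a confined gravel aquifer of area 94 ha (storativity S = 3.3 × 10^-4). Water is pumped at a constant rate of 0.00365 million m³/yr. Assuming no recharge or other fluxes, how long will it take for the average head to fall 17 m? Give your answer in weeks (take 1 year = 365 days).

t ≈ 75.3 weeks

A = 94 ha = 9.4 × 10^5 m²
ΔV = S × A × Δh = 3.3 × 10^-4 × 9.4 × 10^5 × 17 = 5273 m³
Q = 0.00365 million m³/yr = 10 m³/d
t = ΔV / Q = 5273 m³ / 10 m³/d = 527.3 d
t = 527.3 d ≈ 75.33 weeks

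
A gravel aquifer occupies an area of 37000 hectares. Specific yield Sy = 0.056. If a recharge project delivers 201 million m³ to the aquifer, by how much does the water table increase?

A = 37000 hectares = 3.7 × 10^8 m²
ΔV = 201 million m³ = 2.01 × 10^8 m³
Δh = ΔV / (Sy × A) = 2.01 × 10^8 m³ / (0.056 × 3.7 × 10^8 m²) = 9.701 m

Δh ≈ 9.7 m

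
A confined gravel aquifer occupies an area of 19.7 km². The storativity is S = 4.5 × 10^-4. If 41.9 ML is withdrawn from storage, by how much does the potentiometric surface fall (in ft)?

A = 19.7 km² = 1.97 × 10^7 m²
ΔV = 41.9 ML = 41900 m³
Δh = ΔV / (S × A) = 41900 m³ / (4.5 × 10^-4 × 1.97 × 10^7 m²) = 4.726 m
Δh = 4.726 m = 15.51 ft

Δh ≈ 15.5 ft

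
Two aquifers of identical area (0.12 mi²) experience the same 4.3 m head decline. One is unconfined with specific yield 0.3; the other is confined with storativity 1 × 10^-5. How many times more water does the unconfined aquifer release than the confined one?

A = 0.12 mi² = 3.108 × 10^5 m²
Unconfined: ΔV_u = Sy × A × Δh = 0.3 × 3.108 × 10^5 × 4.3 = 4.009 × 10^5 m³
Confined: ΔV_c = S × A × Δh = 1 × 10^-5 × 3.108 × 10^5 × 4.3 = 13.36 m³
Ratio = ΔV_u / ΔV_c = Sy / S = 0.3 / 1 × 10^-5 = 30000

ΔV_u / ΔV_c ≈ 30000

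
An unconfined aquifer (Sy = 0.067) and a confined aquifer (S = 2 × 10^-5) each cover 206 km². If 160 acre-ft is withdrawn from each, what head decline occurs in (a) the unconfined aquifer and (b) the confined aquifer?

Δh_u ≈ 0.0143 m; Δh_c ≈ 47.9 m

A = 206 km² = 2.06 × 10^8 m²
ΔV = 160 acre-ft = 1.974 × 10^5 m³
Unconfined: Δh_u = ΔV/(Sy·A) = 1.974 × 10^5/(0.067 × 2.06 × 10^8) = 0.0143 m
Confined: Δh_c = ΔV/(S·A) = 1.974 × 10^5/(2 × 10^-5 × 2.06 × 10^8) = 47.9 m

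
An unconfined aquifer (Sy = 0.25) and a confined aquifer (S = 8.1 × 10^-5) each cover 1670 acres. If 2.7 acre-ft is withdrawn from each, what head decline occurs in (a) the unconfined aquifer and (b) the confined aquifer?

A = 1670 acres = 6.758 × 10^6 m²
ΔV = 2.7 acre-ft = 3330 m³
Unconfined: Δh_u = ΔV/(Sy·A) = 3330/(0.25 × 6.758 × 10^6) = 0.001971 m
Confined: Δh_c = ΔV/(S·A) = 3330/(8.1 × 10^-5 × 6.758 × 10^6) = 6.084 m

Δh_u ≈ 0.00197 m; Δh_c ≈ 6.08 m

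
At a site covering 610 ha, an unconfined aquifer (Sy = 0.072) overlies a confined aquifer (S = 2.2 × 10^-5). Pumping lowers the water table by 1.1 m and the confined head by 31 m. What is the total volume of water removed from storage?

A = 610 ha = 6.1 × 10^6 m²
Unconfined: ΔV_u = Sy × A × Δh_u = 0.072 × 6.1 × 10^6 × 1.1 = 4.831 × 10^5 m³
Confined: ΔV_c = S × A × Δh_c = 2.2 × 10^-5 × 6.1 × 10^6 × 31 = 4160 m³
Total ΔV = 4.831 × 10^5 + 4160 = 4.873 × 10^5 m³

ΔV ≈ 4.87 × 10^5 m³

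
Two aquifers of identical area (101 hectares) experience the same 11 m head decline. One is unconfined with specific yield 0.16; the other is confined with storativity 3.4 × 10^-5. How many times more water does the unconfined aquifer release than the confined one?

A = 101 hectares = 1.01 × 10^6 m²
Unconfined: ΔV_u = Sy × A × Δh = 0.16 × 1.01 × 10^6 × 11 = 1.778 × 10^6 m³
Confined: ΔV_c = S × A × Δh = 3.4 × 10^-5 × 1.01 × 10^6 × 11 = 377.7 m³
Ratio = ΔV_u / ΔV_c = Sy / S = 0.16 / 3.4 × 10^-5 = 4706

ΔV_u / ΔV_c ≈ 4710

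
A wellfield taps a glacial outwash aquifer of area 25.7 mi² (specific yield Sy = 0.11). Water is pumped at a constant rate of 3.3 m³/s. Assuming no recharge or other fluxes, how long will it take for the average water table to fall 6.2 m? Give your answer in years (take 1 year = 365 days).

t ≈ 0.436 years

A = 25.7 mi² = 6.656 × 10^7 m²
ΔV = Sy × A × Δh = 0.11 × 6.656 × 10^7 × 6.2 = 4.54 × 10^7 m³
Q = 3.3 m³/s = 2.851 × 10^5 m³/d
t = ΔV / Q = 4.54 × 10^7 m³ / 2.851 × 10^5 m³/d = 159.2 d
t = 159.2 d ≈ 0.4362 years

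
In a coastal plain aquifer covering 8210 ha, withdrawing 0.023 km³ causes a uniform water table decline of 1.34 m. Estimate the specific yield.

Sy ≈ 0.21

A = 8210 ha = 8.21 × 10^7 m²
ΔV = 0.023 km³ = 2.3 × 10^7 m³
Sy = ΔV / (A × Δh) = 2.3 × 10^7 m³ / (8.21 × 10^7 m² × 1.34 m) = 0.2091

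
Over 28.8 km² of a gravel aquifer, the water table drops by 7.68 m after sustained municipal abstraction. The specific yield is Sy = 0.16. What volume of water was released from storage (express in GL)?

A = 28.8 km² = 2.88 × 10^7 m²
ΔV = Sy × A × Δh = 0.16 × 2.88 × 10^7 m² × 7.68 m = 3.539 × 10^7 m³
ΔV = 3.539 × 10^7 m³ = 35.39 GL

ΔV ≈ 35.4 GL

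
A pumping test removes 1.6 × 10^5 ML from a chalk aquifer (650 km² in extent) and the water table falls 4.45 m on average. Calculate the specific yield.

A = 650 km² = 6.5 × 10^8 m²
ΔV = 1.6 × 10^5 ML = 1.6 × 10^8 m³
Sy = ΔV / (A × Δh) = 1.6 × 10^8 m³ / (6.5 × 10^8 m² × 4.45 m) = 0.05532

Sy ≈ 0.055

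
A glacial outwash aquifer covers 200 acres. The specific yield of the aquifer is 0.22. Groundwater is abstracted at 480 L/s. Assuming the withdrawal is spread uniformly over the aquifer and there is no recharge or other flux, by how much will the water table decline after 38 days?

A = 200 acres = 8.094 × 10^5 m²
Q = 480 L/s = 41470 m³/d
ΔV = Q × t = 41470 m³/d × 38 d = 1.576 × 10^6 m³
Δh = ΔV / (Sy × A) = 1.576 × 10^6 / (0.22 × 8.094 × 10^5) = 8.851 m

Δh ≈ 8.85 m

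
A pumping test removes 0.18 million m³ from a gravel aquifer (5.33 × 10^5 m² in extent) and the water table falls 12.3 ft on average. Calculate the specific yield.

Δh = 12.3 ft = 3.749 m
ΔV = 0.18 million m³ = 1.8 × 10^5 m³
Sy = ΔV / (A × Δh) = 1.8 × 10^5 m³ / (5.33 × 10^5 m² × 3.749 m) = 0.09008

Sy ≈ 0.09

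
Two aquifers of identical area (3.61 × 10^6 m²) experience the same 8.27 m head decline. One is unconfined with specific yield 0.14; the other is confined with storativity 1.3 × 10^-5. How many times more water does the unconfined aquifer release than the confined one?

Unconfined: ΔV_u = Sy × A × Δh = 0.14 × 3.61 × 10^6 × 8.27 = 4.18 × 10^6 m³
Confined: ΔV_c = S × A × Δh = 1.3 × 10^-5 × 3.61 × 10^6 × 8.27 = 388.1 m³
Ratio = ΔV_u / ΔV_c = Sy / S = 0.14 / 1.3 × 10^-5 = 10770

ΔV_u / ΔV_c ≈ 10800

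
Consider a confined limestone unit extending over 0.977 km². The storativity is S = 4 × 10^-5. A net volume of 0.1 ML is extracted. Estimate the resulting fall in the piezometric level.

A = 0.977 km² = 9.77 × 10^5 m²
ΔV = 0.1 ML = 100 m³
Δh = ΔV / (S × A) = 100 m³ / (4 × 10^-5 × 9.77 × 10^5 m²) = 2.559 m

Δh ≈ 2.56 m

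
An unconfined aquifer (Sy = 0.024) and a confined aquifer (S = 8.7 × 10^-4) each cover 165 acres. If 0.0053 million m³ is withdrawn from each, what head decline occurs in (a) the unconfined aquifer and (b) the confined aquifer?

A = 165 acres = 6.677 × 10^5 m²
ΔV = 0.0053 million m³ = 5300 m³
Unconfined: Δh_u = ΔV/(Sy·A) = 5300/(0.024 × 6.677 × 10^5) = 0.3307 m
Confined: Δh_c = ΔV/(S·A) = 5300/(8.7 × 10^-4 × 6.677 × 10^5) = 9.123 m

Δh_u ≈ 0.331 m; Δh_c ≈ 9.12 m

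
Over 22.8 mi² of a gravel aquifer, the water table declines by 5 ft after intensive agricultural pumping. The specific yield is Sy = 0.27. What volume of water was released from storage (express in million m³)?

ΔV ≈ 24.3 million m³

A = 22.8 mi² = 5.905 × 10^7 m²
Δh = 5 ft = 1.524 m
ΔV = Sy × A × Δh = 0.27 × 5.905 × 10^7 m² × 1.524 m = 2.43 × 10^7 m³
ΔV = 2.43 × 10^7 m³ = 24.3 million m³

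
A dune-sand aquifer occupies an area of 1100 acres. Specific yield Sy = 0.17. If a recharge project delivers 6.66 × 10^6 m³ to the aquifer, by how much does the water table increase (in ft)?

Δh ≈ 28.9 ft

A = 1100 acres = 4.452 × 10^6 m²
Δh = ΔV / (Sy × A) = 6.66 × 10^6 m³ / (0.17 × 4.452 × 10^6 m²) = 8.801 m
Δh = 8.801 m = 28.87 ft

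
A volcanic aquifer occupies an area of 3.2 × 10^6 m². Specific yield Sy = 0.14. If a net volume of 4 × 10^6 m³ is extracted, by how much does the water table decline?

Δh = ΔV / (Sy × A) = 4 × 10^6 m³ / (0.14 × 3.2 × 10^6 m²) = 8.929 m

Δh ≈ 8.93 m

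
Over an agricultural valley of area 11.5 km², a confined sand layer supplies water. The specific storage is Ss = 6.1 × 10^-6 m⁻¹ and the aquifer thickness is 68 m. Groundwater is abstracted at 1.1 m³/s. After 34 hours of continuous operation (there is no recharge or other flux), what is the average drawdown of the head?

S = Ss × b = 6.1 × 10^-6 m⁻¹ × 68 m = 4.148 × 10^-4
A = 11.5 km² = 1.15 × 10^7 m²
Q = 1.1 m³/s = 95040 m³/d
t = 34 hours = 1.417 d
ΔV = Q × t = 95040 m³/d × 1.417 d = 1.346 × 10^5 m³
Δh = ΔV / (S × A) = 1.346 × 10^5 / (4.148 × 10^-4 × 1.15 × 10^7) = 28.23 m

Δh ≈ 28.2 m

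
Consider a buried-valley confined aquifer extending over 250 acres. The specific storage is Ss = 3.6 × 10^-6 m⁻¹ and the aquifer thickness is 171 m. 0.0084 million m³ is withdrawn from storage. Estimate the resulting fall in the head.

Δh ≈ 13.5 m

S = Ss × b = 3.6 × 10^-6 m⁻¹ × 171 m = 6.156 × 10^-4
A = 250 acres = 1.012 × 10^6 m²
ΔV = 0.0084 million m³ = 8400 m³
Δh = ΔV / (S × A) = 8400 m³ / (6.156 × 10^-4 × 1.012 × 10^6 m²) = 13.49 m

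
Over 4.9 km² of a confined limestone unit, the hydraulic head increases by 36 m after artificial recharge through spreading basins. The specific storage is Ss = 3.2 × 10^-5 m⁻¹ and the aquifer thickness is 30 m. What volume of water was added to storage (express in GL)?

S = Ss × b = 3.2 × 10^-5 m⁻¹ × 30 m = 9.6 × 10^-4
A = 4.9 km² = 4.9 × 10^6 m²
ΔV = S × A × Δh = 9.6 × 10^-4 × 4.9 × 10^6 m² × 36 m = 1.693 × 10^5 m³
ΔV = 1.693 × 10^5 m³ = 0.1693 GL

ΔV ≈ 0.169 GL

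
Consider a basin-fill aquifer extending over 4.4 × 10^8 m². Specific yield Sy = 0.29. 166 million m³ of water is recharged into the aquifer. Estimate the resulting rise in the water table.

Δh ≈ 1.3 m

ΔV = 166 million m³ = 1.66 × 10^8 m³
Δh = ΔV / (Sy × A) = 1.66 × 10^8 m³ / (0.29 × 4.4 × 10^8 m²) = 1.301 m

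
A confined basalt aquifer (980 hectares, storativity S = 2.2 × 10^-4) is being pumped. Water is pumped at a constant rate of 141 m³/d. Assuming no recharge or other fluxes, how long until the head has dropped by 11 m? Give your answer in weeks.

t ≈ 24 weeks

A = 980 hectares = 9.8 × 10^6 m²
ΔV = S × A × Δh = 2.2 × 10^-4 × 9.8 × 10^6 × 11 = 23720 m³
t = ΔV / Q = 23720 m³ / 141 m³/d = 168.2 d
t = 168.2 d ≈ 24.03 weeks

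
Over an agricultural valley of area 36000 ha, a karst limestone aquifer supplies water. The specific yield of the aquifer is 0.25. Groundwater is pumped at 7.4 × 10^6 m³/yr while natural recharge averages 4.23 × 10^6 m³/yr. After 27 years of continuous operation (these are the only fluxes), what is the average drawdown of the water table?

Δh ≈ 0.951 m

A = 36000 ha = 3.6 × 10^8 m²
Net abstraction = 7.4 × 10^6 − 4.23 × 10^6 = 3.17 × 10^6 m³/yr
Q_net = 3.17 × 10^6 m³/yr = 8685 m³/d
t = 27 years = 9855 d
ΔV = Q × t = 8685 m³/d × 9855 d = 8.559 × 10^7 m³
Δh = ΔV / (Sy × A) = 8.559 × 10^7 / (0.25 × 3.6 × 10^8) = 0.951 m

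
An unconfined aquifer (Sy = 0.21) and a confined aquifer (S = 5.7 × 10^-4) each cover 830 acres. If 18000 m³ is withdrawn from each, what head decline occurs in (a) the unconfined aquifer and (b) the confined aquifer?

Δh_u ≈ 0.0255 m; Δh_c ≈ 9.4 m

A = 830 acres = 3.359 × 10^6 m²
Unconfined: Δh_u = ΔV/(Sy·A) = 18000/(0.21 × 3.359 × 10^6) = 0.02552 m
Confined: Δh_c = ΔV/(S·A) = 18000/(5.7 × 10^-4 × 3.359 × 10^6) = 9.402 m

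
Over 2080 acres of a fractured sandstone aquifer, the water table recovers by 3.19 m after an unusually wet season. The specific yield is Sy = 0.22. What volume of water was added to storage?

ΔV ≈ 5.91 × 10^6 m³

A = 2080 acres = 8.417 × 10^6 m²
ΔV = Sy × A × Δh = 0.22 × 8.417 × 10^6 m² × 3.19 m = 5.907 × 10^6 m³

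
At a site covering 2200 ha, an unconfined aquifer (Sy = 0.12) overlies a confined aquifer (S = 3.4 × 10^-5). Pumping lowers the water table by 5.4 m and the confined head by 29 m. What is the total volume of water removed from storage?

A = 2200 ha = 2.2 × 10^7 m²
Unconfined: ΔV_u = Sy × A × Δh_u = 0.12 × 2.2 × 10^7 × 5.4 = 1.426 × 10^7 m³
Confined: ΔV_c = S × A × Δh_c = 3.4 × 10^-5 × 2.2 × 10^7 × 29 = 21690 m³
Total ΔV = 1.426 × 10^7 + 21690 = 1.428 × 10^7 m³

ΔV ≈ 1.43 × 10^7 m³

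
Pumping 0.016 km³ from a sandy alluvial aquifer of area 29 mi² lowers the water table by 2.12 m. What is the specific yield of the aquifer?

Sy ≈ 0.1

A = 29 mi² = 7.511 × 10^7 m²
ΔV = 0.016 km³ = 1.6 × 10^7 m³
Sy = ΔV / (A × Δh) = 1.6 × 10^7 m³ / (7.511 × 10^7 m² × 2.12 m) = 0.1005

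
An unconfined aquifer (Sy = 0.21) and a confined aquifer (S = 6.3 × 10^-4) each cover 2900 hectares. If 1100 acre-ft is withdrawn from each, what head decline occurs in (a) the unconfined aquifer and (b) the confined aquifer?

A = 2900 hectares = 2.9 × 10^7 m²
ΔV = 1100 acre-ft = 1.357 × 10^6 m³
Unconfined: Δh_u = ΔV/(Sy·A) = 1.357 × 10^6/(0.21 × 2.9 × 10^7) = 0.2228 m
Confined: Δh_c = ΔV/(S·A) = 1.357 × 10^6/(6.3 × 10^-4 × 2.9 × 10^7) = 74.27 m

Δh_u ≈ 0.223 m; Δh_c ≈ 74.3 m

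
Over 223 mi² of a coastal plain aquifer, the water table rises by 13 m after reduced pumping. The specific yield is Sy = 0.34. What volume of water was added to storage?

A = 223 mi² = 5.776 × 10^8 m²
ΔV = Sy × A × Δh = 0.34 × 5.776 × 10^8 m² × 13 m = 2.553 × 10^9 m³

ΔV ≈ 2.55 × 10^9 m³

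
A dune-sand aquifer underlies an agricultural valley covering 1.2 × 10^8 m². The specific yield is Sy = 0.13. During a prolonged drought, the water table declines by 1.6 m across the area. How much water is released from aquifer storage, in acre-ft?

ΔV = Sy × A × Δh = 0.13 × 1.2 × 10^8 m² × 1.6 m = 2.496 × 10^7 m³
ΔV = 2.496 × 10^7 m³ = 20240 acre-ft

ΔV ≈ 20200 acre-ft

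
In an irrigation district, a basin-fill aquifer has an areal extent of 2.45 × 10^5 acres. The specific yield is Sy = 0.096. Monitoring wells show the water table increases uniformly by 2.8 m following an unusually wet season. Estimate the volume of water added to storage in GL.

A = 2.45 × 10^5 acres = 9.915 × 10^8 m²
ΔV = Sy × A × Δh = 0.096 × 9.915 × 10^8 m² × 2.8 m = 2.665 × 10^8 m³
ΔV = 2.665 × 10^8 m³ = 266.5 GL

ΔV ≈ 267 GL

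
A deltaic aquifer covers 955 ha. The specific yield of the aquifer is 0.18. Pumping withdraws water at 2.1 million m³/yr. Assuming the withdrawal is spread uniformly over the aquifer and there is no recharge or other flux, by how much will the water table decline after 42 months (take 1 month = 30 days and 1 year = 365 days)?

A = 955 ha = 9.55 × 10^6 m²
Q = 2.1 million m³/yr = 5753 m³/d
t = 42 months = 1260 d
ΔV = Q × t = 5753 m³/d × 1260 d = 7.249 × 10^6 m³
Δh = ΔV / (Sy × A) = 7.249 × 10^6 / (0.18 × 9.55 × 10^6) = 4.217 m

Δh ≈ 4.22 m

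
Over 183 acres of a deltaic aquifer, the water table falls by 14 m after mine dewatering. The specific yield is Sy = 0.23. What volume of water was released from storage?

ΔV ≈ 2.38 × 10^6 m³

A = 183 acres = 7.406 × 10^5 m²
ΔV = Sy × A × Δh = 0.23 × 7.406 × 10^5 m² × 14 m = 2.385 × 10^6 m³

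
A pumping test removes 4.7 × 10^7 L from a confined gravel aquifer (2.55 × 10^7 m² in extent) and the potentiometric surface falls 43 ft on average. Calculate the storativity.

Δh = 43 ft = 13.11 m
ΔV = 4.7 × 10^7 L = 47000 m³
S = ΔV / (A × Δh) = 47000 m³ / (2.55 × 10^7 m² × 13.11 m) = 1.406 × 10^-4

S ≈ 1.4 × 10^-4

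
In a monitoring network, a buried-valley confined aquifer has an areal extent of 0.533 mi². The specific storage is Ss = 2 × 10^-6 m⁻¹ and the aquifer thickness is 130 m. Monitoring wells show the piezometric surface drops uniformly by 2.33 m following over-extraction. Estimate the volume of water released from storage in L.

S = Ss × b = 2 × 10^-6 m⁻¹ × 130 m = 2.6 × 10^-4
A = 0.533 mi² = 1.38 × 10^6 m²
ΔV = S × A × Δh = 2.6 × 10^-4 × 1.38 × 10^6 m² × 2.33 m = 836.3 m³
ΔV = 836.3 m³ = 8.363 × 10^5 L

ΔV ≈ 8.36 × 10^5 L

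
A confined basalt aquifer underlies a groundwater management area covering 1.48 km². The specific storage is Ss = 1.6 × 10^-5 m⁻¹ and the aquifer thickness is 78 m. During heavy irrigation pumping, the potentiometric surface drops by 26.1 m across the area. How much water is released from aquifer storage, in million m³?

ΔV ≈ 0.0482 million m³

S = Ss × b = 1.6 × 10^-5 m⁻¹ × 78 m = 1.248 × 10^-3
A = 1.48 km² = 1.48 × 10^6 m²
ΔV = S × A × Δh = 0.001248 × 1.48 × 10^6 m² × 26.1 m = 48210 m³
ΔV = 48210 m³ = 0.04821 million m³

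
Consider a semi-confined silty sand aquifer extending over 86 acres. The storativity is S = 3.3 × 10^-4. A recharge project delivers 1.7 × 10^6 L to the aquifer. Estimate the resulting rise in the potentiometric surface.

A = 86 acres = 3.48 × 10^5 m²
ΔV = 1.7 × 10^6 L = 1700 m³
Δh = ΔV / (S × A) = 1700 m³ / (3.3 × 10^-4 × 3.48 × 10^5 m²) = 14.8 m

Δh ≈ 14.8 m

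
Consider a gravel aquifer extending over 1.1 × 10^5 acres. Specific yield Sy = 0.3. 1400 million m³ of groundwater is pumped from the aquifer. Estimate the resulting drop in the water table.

Δh ≈ 10.5 m

A = 1.1 × 10^5 acres = 4.452 × 10^8 m²
ΔV = 1400 million m³ = 1.4 × 10^9 m³
Δh = ΔV / (Sy × A) = 1.4 × 10^9 m³ / (0.3 × 4.452 × 10^8 m²) = 10.48 m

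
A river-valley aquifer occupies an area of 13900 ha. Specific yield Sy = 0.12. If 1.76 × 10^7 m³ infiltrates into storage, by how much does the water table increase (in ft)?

A = 13900 ha = 1.39 × 10^8 m²
Δh = ΔV / (Sy × A) = 1.76 × 10^7 m³ / (0.12 × 1.39 × 10^8 m²) = 1.055 m
Δh = 1.055 m = 3.462 ft

Δh ≈ 3.46 ft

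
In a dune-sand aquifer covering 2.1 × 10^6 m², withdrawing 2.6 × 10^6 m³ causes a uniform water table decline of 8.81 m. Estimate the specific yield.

Sy = ΔV / (A × Δh) = 2.6 × 10^6 m³ / (2.1 × 10^6 m² × 8.81 m) = 0.1405

Sy ≈ 0.14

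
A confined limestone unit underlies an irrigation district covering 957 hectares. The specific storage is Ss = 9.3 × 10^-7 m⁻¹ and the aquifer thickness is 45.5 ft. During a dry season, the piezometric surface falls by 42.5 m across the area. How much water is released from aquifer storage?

ΔV ≈ 5250 m³

b = 45.5 ft = 13.87 m
S = Ss × b = 9.3 × 10^-7 m⁻¹ × 13.87 m = 1.29 × 10^-5
A = 957 hectares = 9.57 × 10^6 m²
ΔV = S × A × Δh = 1.29 × 10^-5 × 9.57 × 10^6 m² × 42.5 m = 5246 m³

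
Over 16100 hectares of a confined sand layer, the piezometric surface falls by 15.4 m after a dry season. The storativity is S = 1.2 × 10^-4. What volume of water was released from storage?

ΔV ≈ 2.98 × 10^5 m³

A = 16100 hectares = 1.61 × 10^8 m²
ΔV = S × A × Δh = 1.2 × 10^-4 × 1.61 × 10^8 m² × 15.4 m = 2.975 × 10^5 m³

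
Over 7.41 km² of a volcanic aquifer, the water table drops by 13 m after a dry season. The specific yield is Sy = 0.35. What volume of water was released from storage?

ΔV ≈ 3.37 × 10^7 m³

A = 7.41 km² = 7.41 × 10^6 m²
ΔV = Sy × A × Δh = 0.35 × 7.41 × 10^6 m² × 13 m = 3.372 × 10^7 m³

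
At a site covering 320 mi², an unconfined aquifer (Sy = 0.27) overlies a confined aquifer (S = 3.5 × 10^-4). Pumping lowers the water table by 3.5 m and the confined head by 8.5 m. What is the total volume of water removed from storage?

ΔV ≈ 7.86 × 10^8 m³

A = 320 mi² = 8.288 × 10^8 m²
Unconfined: ΔV_u = Sy × A × Δh_u = 0.27 × 8.288 × 10^8 × 3.5 = 7.832 × 10^8 m³
Confined: ΔV_c = S × A × Δh_c = 3.5 × 10^-4 × 8.288 × 10^8 × 8.5 = 2.466 × 10^6 m³
Total ΔV = 7.832 × 10^8 + 2.466 × 10^6 = 7.857 × 10^8 m³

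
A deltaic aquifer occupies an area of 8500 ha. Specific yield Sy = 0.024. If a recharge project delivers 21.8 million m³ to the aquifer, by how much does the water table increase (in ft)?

Δh ≈ 35.1 ft

A = 8500 ha = 8.5 × 10^7 m²
ΔV = 21.8 million m³ = 2.18 × 10^7 m³
Δh = ΔV / (Sy × A) = 2.18 × 10^7 m³ / (0.024 × 8.5 × 10^7 m²) = 10.69 m
Δh = 10.69 m = 35.06 ft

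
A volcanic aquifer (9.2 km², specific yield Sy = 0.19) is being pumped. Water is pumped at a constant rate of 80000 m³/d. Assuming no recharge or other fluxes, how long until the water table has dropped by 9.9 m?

t ≈ 216 days

A = 9.2 km² = 9.2 × 10^6 m²
ΔV = Sy × A × Δh = 0.19 × 9.2 × 10^6 × 9.9 = 1.731 × 10^7 m³
t = ΔV / Q = 1.731 × 10^7 m³ / 80000 m³/d = 216.3 d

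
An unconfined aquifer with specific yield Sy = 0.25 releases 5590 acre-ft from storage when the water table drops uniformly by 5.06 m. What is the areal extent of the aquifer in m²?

ΔV = 5590 acre-ft = 6.895 × 10^6 m³
A = ΔV / (Sy × Δh) = 6.895 × 10^6 / (0.25 × 5.06) = 5.451 × 10^6 m²

A ≈ 5.45 × 10^6 m²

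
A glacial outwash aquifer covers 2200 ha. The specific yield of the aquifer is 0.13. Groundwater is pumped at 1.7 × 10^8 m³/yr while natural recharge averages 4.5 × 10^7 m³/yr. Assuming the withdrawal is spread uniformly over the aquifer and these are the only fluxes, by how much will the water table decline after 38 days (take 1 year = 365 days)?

A = 2200 ha = 2.2 × 10^7 m²
Net abstraction = 1.7 × 10^8 − 4.5 × 10^7 = 1.25 × 10^8 m³/yr
Q_net = 1.25 × 10^8 m³/yr = 3.425 × 10^5 m³/d
ΔV = Q × t = 3.425 × 10^5 m³/d × 38 d = 1.301 × 10^7 m³
Δh = ΔV / (Sy × A) = 1.301 × 10^7 / (0.13 × 2.2 × 10^7) = 4.55 m

Δh ≈ 4.55 m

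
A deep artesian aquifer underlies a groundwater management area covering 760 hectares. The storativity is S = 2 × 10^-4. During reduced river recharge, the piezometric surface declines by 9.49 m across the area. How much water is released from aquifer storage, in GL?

ΔV ≈ 0.0144 GL

A = 760 hectares = 7.6 × 10^6 m²
ΔV = S × A × Δh = 2 × 10^-4 × 7.6 × 10^6 m² × 9.49 m = 14420 m³
ΔV = 14420 m³ = 0.01442 GL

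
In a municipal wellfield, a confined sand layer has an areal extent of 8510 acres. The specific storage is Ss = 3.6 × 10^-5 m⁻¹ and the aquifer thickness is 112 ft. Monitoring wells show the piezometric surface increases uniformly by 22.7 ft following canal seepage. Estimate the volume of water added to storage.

ΔV ≈ 2.93 × 10^5 m³

b = 112 ft = 34.14 m
S = Ss × b = 3.6 × 10^-5 m⁻¹ × 34.14 m = 1.229 × 10^-3
A = 8510 acres = 3.444 × 10^7 m²
Δh = 22.7 ft = 6.919 m
ΔV = S × A × Δh = 0.001229 × 3.444 × 10^7 m² × 6.919 m = 2.928 × 10^5 m³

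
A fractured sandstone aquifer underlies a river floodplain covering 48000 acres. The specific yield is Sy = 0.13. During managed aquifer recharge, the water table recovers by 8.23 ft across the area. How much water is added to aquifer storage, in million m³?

A = 48000 acres = 1.942 × 10^8 m²
Δh = 8.23 ft = 2.509 m
ΔV = Sy × A × Δh = 0.13 × 1.942 × 10^8 m² × 2.509 m = 6.335 × 10^7 m³
ΔV = 6.335 × 10^7 m³ = 63.35 million m³

ΔV ≈ 63.3 million m³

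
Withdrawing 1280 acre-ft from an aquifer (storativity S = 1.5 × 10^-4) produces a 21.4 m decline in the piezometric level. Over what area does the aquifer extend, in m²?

A ≈ 4.92 × 10^8 m²

ΔV = 1280 acre-ft = 1.579 × 10^6 m³
A = ΔV / (S × Δh) = 1.579 × 10^6 / (1.5 × 10^-4 × 21.4) = 4.919 × 10^8 m²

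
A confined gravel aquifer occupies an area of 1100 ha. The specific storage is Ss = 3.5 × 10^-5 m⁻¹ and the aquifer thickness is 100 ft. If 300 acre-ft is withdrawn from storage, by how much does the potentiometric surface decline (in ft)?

Δh ≈ 103 ft

b = 100 ft = 30.48 m
S = Ss × b = 3.5 × 10^-5 m⁻¹ × 30.48 m = 1.067 × 10^-3
A = 1100 ha = 1.1 × 10^7 m²
ΔV = 300 acre-ft = 3.7 × 10^5 m³
Δh = ΔV / (S × A) = 3.7 × 10^5 m³ / (0.001067 × 1.1 × 10^7 m²) = 31.53 m
Δh = 31.53 m = 103.5 ft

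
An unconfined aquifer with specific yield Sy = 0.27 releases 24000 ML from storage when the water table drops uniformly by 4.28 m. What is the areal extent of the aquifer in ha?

A ≈ 2080 ha

ΔV = 24000 ML = 2.4 × 10^7 m³
A = ΔV / (Sy × Δh) = 2.4 × 10^7 / (0.27 × 4.28) = 2.077 × 10^7 m²
A = 2.077 × 10^7 m² = 2077 ha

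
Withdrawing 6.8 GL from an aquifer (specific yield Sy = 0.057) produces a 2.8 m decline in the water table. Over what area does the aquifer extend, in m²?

A ≈ 4.26 × 10^7 m²

ΔV = 6.8 GL = 6.8 × 10^6 m³
A = ΔV / (Sy × Δh) = 6.8 × 10^6 / (0.057 × 2.8) = 4.261 × 10^7 m²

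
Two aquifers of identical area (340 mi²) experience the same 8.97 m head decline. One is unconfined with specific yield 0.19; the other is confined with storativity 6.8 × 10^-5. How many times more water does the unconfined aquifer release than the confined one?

A = 340 mi² = 8.806 × 10^8 m²
Unconfined: ΔV_u = Sy × A × Δh = 0.19 × 8.806 × 10^8 × 8.97 = 1.501 × 10^9 m³
Confined: ΔV_c = S × A × Δh = 6.8 × 10^-5 × 8.806 × 10^8 × 8.97 = 5.371 × 10^5 m³
Ratio = ΔV_u / ΔV_c = Sy / S = 0.19 / 6.8 × 10^-5 = 2794

ΔV_u / ΔV_c ≈ 2790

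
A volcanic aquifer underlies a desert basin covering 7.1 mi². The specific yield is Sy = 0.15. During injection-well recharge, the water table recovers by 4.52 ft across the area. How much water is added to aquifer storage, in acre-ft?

A = 7.1 mi² = 1.839 × 10^7 m²
Δh = 4.52 ft = 1.378 m
ΔV = Sy × A × Δh = 0.15 × 1.839 × 10^7 m² × 1.378 m = 3.8 × 10^6 m³
ΔV = 3.8 × 10^6 m³ = 3081 acre-ft

ΔV ≈ 3080 acre-ft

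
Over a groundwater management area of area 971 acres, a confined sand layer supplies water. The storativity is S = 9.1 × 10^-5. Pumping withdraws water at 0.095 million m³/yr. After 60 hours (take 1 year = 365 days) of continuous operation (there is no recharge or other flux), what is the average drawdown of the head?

A = 971 acres = 3.929 × 10^6 m²
Q = 0.095 million m³/yr = 260.3 m³/d
t = 60 hours = 2.5 d
ΔV = Q × t = 260.3 m³/d × 2.5 d = 650.7 m³
Δh = ΔV / (S × A) = 650.7 / (9.1 × 10^-5 × 3.929 × 10^6) = 1.82 m

Δh ≈ 1.82 m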